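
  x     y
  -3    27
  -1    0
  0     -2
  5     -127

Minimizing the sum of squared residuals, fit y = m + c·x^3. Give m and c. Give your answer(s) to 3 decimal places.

m = -1.029, c = -1.009

Forming AᵀA = [[4, 97]; [97, 16355]] and Aᵀy = [-102, -16604]ᵀ gives AᵀA·[m, c]ᵀ = Aᵀy.
Eliminating c: 16355·(row 1) − 97·(row 2) gives 56011·m = 16355·(-102) − 97·(-16604) = -57622, so m = -57622/56011.
Then c = ((-16604) − 97·(-57622/56011))/16355 = -56522/56011.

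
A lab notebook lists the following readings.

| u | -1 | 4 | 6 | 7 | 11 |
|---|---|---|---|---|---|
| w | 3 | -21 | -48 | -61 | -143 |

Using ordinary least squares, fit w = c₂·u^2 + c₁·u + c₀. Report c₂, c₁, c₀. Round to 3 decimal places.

c₂ = -1.022, c₁ = -1.966, c₀ = 2.195

Normal-equation sums: Σu^2·u^2 = 18595, Σu^2·u = 1953, Σu^2 = 223, Σu·u = 223, Σu = 27, Σ1 = 5.
For Aᵀw: Σu^2·w = -22353, Σu·w = -2375, Σw = -270.
Row-reducing yields c₂ = -273399/267542, c₁ = -526099/267542, c₀ = 293631/133771.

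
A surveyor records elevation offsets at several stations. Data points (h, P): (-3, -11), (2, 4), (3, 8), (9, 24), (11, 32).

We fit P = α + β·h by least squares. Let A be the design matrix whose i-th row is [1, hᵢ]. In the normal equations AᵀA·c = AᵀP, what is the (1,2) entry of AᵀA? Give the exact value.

22

Row 1 ↔ basis 1, column 2 ↔ basis h, so (AᵀA)_{1,2} = Σᵢ h = (1)·(-3) + (1)·(2) + (1)·(3) + (1)·(9) + (1)·(11) = 22.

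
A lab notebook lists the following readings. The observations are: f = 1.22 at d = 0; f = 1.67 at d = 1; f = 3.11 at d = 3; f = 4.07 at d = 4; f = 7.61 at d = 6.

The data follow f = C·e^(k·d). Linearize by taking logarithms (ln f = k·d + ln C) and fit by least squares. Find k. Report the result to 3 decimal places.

k = 0.304

Linearized form: ln f = k·d + ln C. From the 5 transformed points,
Over the data: Σd = 14.0000, Σ(d)² = 62.0000, Σln f = 5.2794, Σd·ln f = 21.7080.
Normal system: [[62.0000, 14.0000]; [14.0000, 5]]·[k, ln C]ᵀ = [21.7080, 5.2794]ᵀ.
Slope k = (n·Σd·ln f − Σd·Σln f)/(n·Σ(d)² − (Σd)²) = (5·21.7080 − 14.0000·5.2794)/114.0000 = 0.30376; ln C = (Σln f − k·Σd)/n = 0.20535.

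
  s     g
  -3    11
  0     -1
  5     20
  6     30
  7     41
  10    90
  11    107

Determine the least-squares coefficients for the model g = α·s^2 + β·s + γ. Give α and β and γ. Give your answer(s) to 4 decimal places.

Entries of XᵀX: Σs^2·s^2 = 29044, Σs^2·s = 2988, Σs^2 = 340, Σs·s = 340, Σs = 36, Σ1 = 7.
And Σs^2·g = 25635, Σs·g = 2611, Σg = 298.
XᵀX·[α, β, γ]ᵀ = Xᵀg becomes [[29044, 2988, 340]; [2988, 340, 36]; [340, 36, 7]]·[α, β, γ]ᵀ = [25635, 2611, 298]ᵀ.
Solving the 3×3 system (Gaussian elimination) gives α = 342721/353616, β = -93481/117872, γ = -18779/44202.

α = 0.9692, β = -0.7931, γ = -0.4248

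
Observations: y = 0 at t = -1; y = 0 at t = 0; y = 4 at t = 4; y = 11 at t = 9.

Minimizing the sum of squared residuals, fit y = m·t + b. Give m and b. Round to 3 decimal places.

m = 1.129, b = 0.363

From the data, Σt·t = 98, Σt = 12, Σ1 = 4.
Right-hand side: Σt·y = 115, Σy = 15.
So MᵀM·[m, b]ᵀ = Mᵀy: [[98, 12]; [12, 4]]·[m, b]ᵀ = [115, 15]ᵀ.
det = 98·4 − 12² = 248.
m = (115·4 − 12·15)/248 = 35/31; b = (98·15 − 12·115)/248 = 45/124.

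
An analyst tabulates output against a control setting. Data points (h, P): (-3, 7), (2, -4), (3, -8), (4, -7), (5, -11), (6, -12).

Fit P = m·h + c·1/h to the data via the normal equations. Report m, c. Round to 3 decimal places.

m = -2.014, c = -1.440

MᵀM·[m, c]ᵀ = MᵀP reads: 99·m + 6·c = -208;  6·m + (241/400)·c = -259/20.
(Σh·h = 99, Σh·1/h = 6, Σ1/h·1/h = 241/400, Σh·P = -208, Σ1/h·P = -259/20.)
Eliminating c: (241/400)·(row 1) − 6·(row 2) gives (9459/400)·m = (241/400)·(-208) − 6·(-259/20) = -2381/50, so m = -19048/9459.
Then c = ((-259/20) − 6·(-19048/9459))/(241/400) = -4540/3153.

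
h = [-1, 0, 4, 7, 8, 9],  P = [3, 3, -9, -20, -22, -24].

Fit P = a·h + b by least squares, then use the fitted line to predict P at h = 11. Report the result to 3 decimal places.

Forming XᵀX = [[211, 27]; [27, 6]] and XᵀP = [-571, -69]ᵀ gives XᵀX·[a, b]ᵀ = XᵀP.
Eliminating b: 6·(row 1) − 27·(row 2) gives 537·a = 6·(-571) − 27·(-69) = -1563, so a = -521/179.
Then b = ((-69) − 27·(-521/179))/6 = 286/179.
At h = 11: P̂ = (-521/179)·(11) + (286/179)·(1) = -5445/179.

P̂ = -30.419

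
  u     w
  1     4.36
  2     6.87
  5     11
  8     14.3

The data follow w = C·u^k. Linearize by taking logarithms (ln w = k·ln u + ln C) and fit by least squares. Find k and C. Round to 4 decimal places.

k = 0.5633, C = 4.4698

Taking logs, ln w = k·ln u + ln C, so regress ln w on ln u.
AᵀA = [[7.3948, 4.3820]; [4.3820, 4]], rhs = [10.7269, 8.4578]ᵀ  (here Σln u = 4.3820, Σ(ln u)² = 7.3948, Σln w = 8.4578, Σln u·ln w = 10.7269).
Solving (det = 10.3771): k = 0.56330, ln C = 1.49735, so C = exp(1.49735) = 4.46982.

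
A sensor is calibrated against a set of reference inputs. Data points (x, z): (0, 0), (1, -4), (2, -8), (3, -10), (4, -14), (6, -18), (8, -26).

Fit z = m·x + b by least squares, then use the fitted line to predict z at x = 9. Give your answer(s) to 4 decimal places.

Setting ∂/∂m … = 0 gives: 130·m + 24·b = -422;  24·m + 7·b = -80.
Δ = 130·7 − 24² = 334.
m = ((-422)·7 − 24·(-80))/334 = -517/167; b = (130·(-80) − 24·(-422))/334 = -136/167.
At x = 9: ẑ = (-517/167)·(9) + (-136/167)·(1) = -4789/167.

ẑ = -28.6766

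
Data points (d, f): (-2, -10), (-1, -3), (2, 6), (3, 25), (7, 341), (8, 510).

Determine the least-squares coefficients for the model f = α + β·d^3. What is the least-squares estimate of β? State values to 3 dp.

With design matrix M, MᵀM = [[6, 881]; [881, 380651]] and Mᵀf = [869, 378889]ᵀ.
det = 6·380651 − 881² = 1507745.
α = (869·380651 − 881·378889)/1507745 = -2; β = (6·378889 − 881·869)/1507745 = 1.

β = 1.000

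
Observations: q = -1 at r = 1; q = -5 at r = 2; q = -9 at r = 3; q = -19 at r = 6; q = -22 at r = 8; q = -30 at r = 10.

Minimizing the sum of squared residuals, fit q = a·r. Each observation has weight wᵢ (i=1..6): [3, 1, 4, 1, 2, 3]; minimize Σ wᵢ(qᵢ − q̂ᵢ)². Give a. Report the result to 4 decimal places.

From the data, Σwᵢ·r·r = 507.
Right-hand side: Σwᵢ·r·q = -1487.
So MᵀWM·[a]ᵀ = MᵀWq: [[507]]·[a]ᵀ = [-1487]ᵀ.
a = (-1487)/507 = -2.93294.

a = -2.9329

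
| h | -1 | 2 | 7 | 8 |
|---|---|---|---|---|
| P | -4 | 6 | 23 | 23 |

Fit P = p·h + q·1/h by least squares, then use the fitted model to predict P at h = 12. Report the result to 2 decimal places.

P̂ = 36.45

Compute the Gram sums: Σh·h = 118, Σh·1/h = 4, Σ1/h·1/h = 4033/3136.
And Σh·P = 361, Σ1/h·P = 737/56.
So XᵀX·[p, q]ᵀ = XᵀP: [[118, 4]; [4, 4033/3136]]·[p, q]ᵀ = [361, 737/56]ᵀ.
Determinant 118·(4033/3136) − 4² = 212859/1568.
p = (361·(4033/3136) − 4·(737/56))/(212859/1568) = 143425/47302; q = (118·(737/56) − 4·361)/(212859/1568) = 18984/23651.
At h = 12: P̂ = (143425/47302)·(12) + (18984/23651)·(1/12) = 862132/23651.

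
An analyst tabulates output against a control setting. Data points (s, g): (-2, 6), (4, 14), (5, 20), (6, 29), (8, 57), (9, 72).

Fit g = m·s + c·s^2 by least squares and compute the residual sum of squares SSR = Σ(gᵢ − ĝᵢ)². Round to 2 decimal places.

SSR = 5.40

Normal-equation sums: Σs·s = 226, Σs·s^2 = 1638, Σs^2·s^2 = 12850.
And Σs·g = 1422, Σs^2·g = 11272.
Eliminating c: 12850·(row 1) − 1638·(row 2) gives 221056·m = 12850·1422 − 1638·11272 = -190836, so m = -47709/55264.
Then c = (11272 − 1638·(-47709/55264))/12850 = 54559/55264.
Residuals: 815/2512, 22897/13816, -10075/27632, -37607/27632, 4993/6908, -495/2512; SSR = 149167/27632.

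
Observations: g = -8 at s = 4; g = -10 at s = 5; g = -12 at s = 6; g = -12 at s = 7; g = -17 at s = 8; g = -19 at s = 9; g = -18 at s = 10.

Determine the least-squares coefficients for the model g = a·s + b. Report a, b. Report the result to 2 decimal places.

With design matrix X, XᵀX = [[371, 49]; [49, 7]] and Xᵀg = [-725, -96]ᵀ.
det = 371·7 − 49² = 196.
a = ((-725)·7 − 49·(-96))/196 = -53/28; b = (371·(-96) − 49·(-725))/196 = -13/28.

a = -1.89, b = -0.46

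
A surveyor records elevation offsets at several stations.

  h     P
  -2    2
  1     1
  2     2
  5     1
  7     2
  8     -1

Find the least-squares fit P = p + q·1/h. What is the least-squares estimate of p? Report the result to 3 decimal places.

The normal system AᵀA·[p, q]ᵀ = AᵀP is [[6, 411/280]; [411/280, 123561/78400]]·[p, q]ᵀ = [7, 381/280]ᵀ.
Δ = 6·(123561/78400) − (411/280)² = 114489/15680.
p = (7·(123561/78400) − (411/280)·(381/280))/(114489/15680) = 78704/63605; q = (6·(381/280) − (411/280)·7)/(114489/15680) = -11032/38163.

p = 1.237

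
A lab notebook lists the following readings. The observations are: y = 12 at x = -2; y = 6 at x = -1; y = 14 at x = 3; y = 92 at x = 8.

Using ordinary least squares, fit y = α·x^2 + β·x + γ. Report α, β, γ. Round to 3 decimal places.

Sums needed: Σx^2·x^2 = 4194, Σx^2·x = 530, Σx^2 = 78, Σx·x = 78, Σx = 8, Σ1 = 4.
Right-hand side: Σx^2·y = 6068, Σx·y = 748, Σy = 124.
MᵀM·[α, β, γ]ᵀ = Mᵀy becomes [[4194, 530, 78]; [530, 78, 8]; [78, 8, 4]]·[α, β, γ]ᵀ = [6068, 748, 124]ᵀ.
Row-reducing yields α = 786/517, β = -52/47, γ = 1844/517.

α = 1.520, β = -1.106, γ = 3.567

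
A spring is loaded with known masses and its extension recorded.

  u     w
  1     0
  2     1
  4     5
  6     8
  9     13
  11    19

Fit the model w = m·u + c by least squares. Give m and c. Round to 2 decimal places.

Compute the Gram sums: Σu·u = 259, Σu = 33, Σ1 = 6.
Moment sums: Σu·w = 396, Σw = 46.
So MᵀM·[m, c]ᵀ = Mᵀw: [[259, 33]; [33, 6]]·[m, c]ᵀ = [396, 46]ᵀ.
det = 259·6 − 33² = 465.
m = (396·6 − 33·46)/465 = 286/155; c = (259·46 − 33·396)/465 = -1154/465.

m = 1.85, c = -2.48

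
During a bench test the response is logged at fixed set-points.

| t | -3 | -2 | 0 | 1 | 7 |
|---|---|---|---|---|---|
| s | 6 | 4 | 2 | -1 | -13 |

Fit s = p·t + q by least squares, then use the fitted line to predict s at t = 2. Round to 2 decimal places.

ŝ = -3.07

Normal-equation sums: Σt·t = 63, Σt = 3, Σ1 = 5.
And Σt·s = -118, Σs = -2.
Eliminating q: 5·(row 1) − 3·(row 2) gives 306·p = 5·(-118) − 3·(-2) = -584, so p = -292/153.
Then q = ((-2) − 3·(-292/153))/5 = 38/51.
At t = 2: ŝ = (-292/153)·(2) + (38/51)·(1) = -470/153.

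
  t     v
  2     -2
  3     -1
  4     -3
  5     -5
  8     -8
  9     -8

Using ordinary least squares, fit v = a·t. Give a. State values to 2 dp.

a = -0.90

Entries of XᵀX: Σt·t = 199.
Moment sums: Σt·v = -180.
So XᵀX·[a]ᵀ = Xᵀv: [[199]]·[a]ᵀ = [-180]ᵀ.
a = (-180)/199 = -0.904523.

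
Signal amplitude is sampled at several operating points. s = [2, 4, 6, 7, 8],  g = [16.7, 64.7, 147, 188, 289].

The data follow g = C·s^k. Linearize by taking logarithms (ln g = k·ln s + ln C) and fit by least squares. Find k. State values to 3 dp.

With ln gᵢ as the transformed response and ln sᵢ as the regressor:
Σln s = 7.8966, Σ(ln s)² = 13.7233, Σln g = 22.8785, Σln s·ln g = 38.6463.
Equations: 13.7233·k + 7.8966·ln C = 38.6463;  7.8966·k + 5·ln C = 22.8785.
Δ = 13.7233·5 − (7.8966)² = 6.2610; k = (38.6463·5 − 7.8966·22.8785)/6.2610 = 2.00775, ln C = (13.7233·22.8785 − 7.8966·38.6463)/6.2610 = 1.40484.

k = 2.008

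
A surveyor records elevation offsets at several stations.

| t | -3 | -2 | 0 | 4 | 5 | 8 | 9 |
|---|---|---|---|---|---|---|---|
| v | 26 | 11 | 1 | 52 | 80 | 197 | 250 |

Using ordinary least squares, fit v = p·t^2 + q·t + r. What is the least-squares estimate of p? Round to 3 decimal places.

p = 2.979

The normal equations are: 11635·p + 1395·q + 199·r = 35968;  1395·p + 199·q + 21·r = 4334;  199·p + 21·q + 7·r = 617.
(Σt^2·t^2 = 11635, Σt^2·t = 1395, Σt^2 = 199, Σt·t = 199, Σt = 21, Σ1 = 7, Σt^2·v = 35968, Σt·v = 4334, Σv = 617.)
Row-reducing yields p = 1836505/616578, q = 160373/205526, r = 347188/308289.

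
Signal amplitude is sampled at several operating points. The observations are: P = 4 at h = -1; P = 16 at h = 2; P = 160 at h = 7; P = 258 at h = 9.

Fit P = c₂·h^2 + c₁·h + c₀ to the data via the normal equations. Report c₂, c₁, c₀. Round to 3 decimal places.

Normal-equation sums: Σh^2·h^2 = 8979, Σh^2·h = 1079, Σh^2 = 135, Σh·h = 135, Σh = 17, Σ1 = 4.
Moment sums: Σh^2·P = 28806, Σh·P = 3470, ΣP = 438.
XᵀX·[c₂, c₁, c₀]ᵀ = XᵀP becomes [[8979, 1079, 135]; [1079, 135, 17]; [135, 17, 4]]·[c₂, c₁, c₀]ᵀ = [28806, 3470, 438]ᵀ.
Inverting the 3×3 Gram matrix, [c₂, c₁, c₀]ᵀ = [6728/2225, 2862/2225, 4404/2225]ᵀ.

c₂ = 3.024, c₁ = 1.286, c₀ = 1.979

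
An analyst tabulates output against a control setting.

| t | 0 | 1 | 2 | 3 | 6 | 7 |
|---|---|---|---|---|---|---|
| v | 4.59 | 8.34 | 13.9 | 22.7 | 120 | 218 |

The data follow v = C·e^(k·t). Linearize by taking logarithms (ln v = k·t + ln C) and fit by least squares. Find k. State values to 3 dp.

k = 0.546

Taking logs, ln v = k·t + ln C, so regress ln v on t.
XᵀX = [[99.0000, 19.0000]; [19.0000, 6]], rhs = [83.1684, 19.5712]ᵀ  (here Σt = 19.0000, Σ(t)² = 99.0000, Σln v = 19.5712, Σt·ln v = 83.1684).
Δ = 99.0000·6 − (19.0000)² = 233.0000; k = (83.1684·6 − 19.0000·19.5712)/233.0000 = 0.54574, ln C = (99.0000·19.5712 − 19.0000·83.1684)/233.0000 = 1.53368.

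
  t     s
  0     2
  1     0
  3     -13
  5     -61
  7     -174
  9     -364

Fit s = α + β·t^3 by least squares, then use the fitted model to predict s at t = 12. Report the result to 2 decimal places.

Entries of MᵀM: Σ1 = 6, Σt^3 = 1225, Σt^3·t^3 = 665445.
For Mᵀs: Σs = -610, Σt^3·s = -333014.
So MᵀM·[α, β]ᵀ = Mᵀs: [[6, 1225]; [1225, 665445]]·[α, β]ᵀ = [-610, -333014]ᵀ.
Eliminating β: 665445·(row 1) − 1225·(row 2) gives 2492045·α = 665445·(-610) − 1225·(-333014) = 2020700, so α = 404140/498409.
Then β = ((-333014) − 1225·(404140/498409))/665445 = -1250834/2492045.
At t = 12: ŝ = (404140/498409)·(1) + (-1250834/2492045)·(1728) = -2159420452/2492045.

ŝ = -866.53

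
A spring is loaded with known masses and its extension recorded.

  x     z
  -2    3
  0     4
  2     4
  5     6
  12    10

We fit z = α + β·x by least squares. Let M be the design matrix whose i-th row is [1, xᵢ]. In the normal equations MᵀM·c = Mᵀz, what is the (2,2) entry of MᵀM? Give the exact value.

Row 2 ↔ basis x, column 2 ↔ basis x, so (MᵀM)_{2,2} = Σᵢ (x)·(x) = (-2)·(-2) + (0)·(0) + (2)·(2) + (5)·(5) + (12)·(12) = 177.

177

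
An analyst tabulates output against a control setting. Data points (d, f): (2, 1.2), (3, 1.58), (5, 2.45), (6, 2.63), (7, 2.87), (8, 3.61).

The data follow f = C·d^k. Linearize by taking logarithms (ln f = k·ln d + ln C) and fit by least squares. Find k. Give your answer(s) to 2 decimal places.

Linearized form: ln f = k·ln d + ln C. From the 6 transformed points,
Σln d = 9.2183, Σ(ln d)² = 15.5987, Σln f = 4.8408, Σln d·ln f = 8.5247.
Equations: 15.5987·k + 9.2183·ln C = 8.5247;  9.2183·k + 6·ln C = 4.8408.
Slope k = (n·Σln d·ln f − Σln d·Σln f)/(n·Σ(ln d)² − (Σln d)²) = (6·8.5247 − 9.2183·4.8408)/8.6152 = 0.75725; ln C = (Σln f − k·Σln d)/n = -0.35662.

k = 0.76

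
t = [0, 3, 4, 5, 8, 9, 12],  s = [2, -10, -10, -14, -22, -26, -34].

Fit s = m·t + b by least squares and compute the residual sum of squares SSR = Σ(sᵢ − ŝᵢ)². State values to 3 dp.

SSR = 7.029

The normal system MᵀM·[m, b]ᵀ = Mᵀs is [[339, 41]; [41, 7]]·[m, b]ᵀ = [-958, -114]ᵀ.
det = 339·7 − 41² = 692.
m = ((-958)·7 − 41·(-114))/692 = -508/173; b = (339·(-114) − 41·(-958))/692 = 158/173.
Residuals: 188/173, -364/173, 144/173, -40/173, 100/173, -84/173, 56/173; SSR = 1216/173.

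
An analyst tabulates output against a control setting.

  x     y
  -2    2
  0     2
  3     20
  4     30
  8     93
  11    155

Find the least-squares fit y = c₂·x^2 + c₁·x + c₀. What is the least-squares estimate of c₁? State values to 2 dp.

c₁ = 2.94

With design matrix A, AᵀA = [[19090, 1926, 214]; [1926, 214, 24]; [214, 24, 6]] and Aᵀy = [25375, 2625, 302]ᵀ.
Row-reducing yields c₂ = 155282/155299, c₁ = 913677/310598, c₀ = 450971/155299.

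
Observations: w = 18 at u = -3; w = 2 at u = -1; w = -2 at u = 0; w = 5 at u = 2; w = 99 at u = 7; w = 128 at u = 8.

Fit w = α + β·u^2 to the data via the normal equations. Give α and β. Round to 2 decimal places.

α = -1.33, β = 2.03

Entries of AᵀA: Σ1 = 6, Σu^2 = 127, Σu^2·u^2 = 6595.
Right-hand side: Σw = 250, Σu^2·w = 13227.
So AᵀA·[α, β]ᵀ = Aᵀw: [[6, 127]; [127, 6595]]·[α, β]ᵀ = [250, 13227]ᵀ.
Eliminating β: 6595·(row 1) − 127·(row 2) gives 23441·α = 6595·250 − 127·13227 = -31079, so α = -31079/23441.
Then β = (13227 − 127·(-31079/23441))/6595 = 47612/23441.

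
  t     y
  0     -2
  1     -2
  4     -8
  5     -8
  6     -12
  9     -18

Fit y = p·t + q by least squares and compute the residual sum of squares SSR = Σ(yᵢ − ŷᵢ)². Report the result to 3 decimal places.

SSR = 6.176

Sums needed: Σt·t = 159, Σt = 25, Σ1 = 6.
Moment sums: Σt·y = -308, Σy = -50.
AᵀA·[p, q]ᵀ = Aᵀy becomes [[159, 25]; [25, 6]]·[p, q]ᵀ = [-308, -50]ᵀ.
Eliminating q: 6·(row 1) − 25·(row 2) gives 329·p = 6·(-308) − 25·(-50) = -598, so p = -598/329.
Then q = ((-50) − 25·(-598/329))/6 = -250/329.
Residuals: -408/329, 190/329, 10/329, 608/329, -110/329, -290/329; SSR = 2032/329.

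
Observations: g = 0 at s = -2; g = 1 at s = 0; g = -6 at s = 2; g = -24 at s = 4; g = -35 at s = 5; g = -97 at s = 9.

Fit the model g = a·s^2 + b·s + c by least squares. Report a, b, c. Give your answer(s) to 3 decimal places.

Entries of MᵀM: Σs^2·s^2 = 7474, Σs^2·s = 918, Σs^2 = 130, Σs·s = 130, Σs = 18, Σ1 = 6.
Moment sums: Σs^2·g = -9140, Σs·g = -1156, Σg = -161.
So MᵀM·[a, b, c]ᵀ = Mᵀg: [[7474, 918, 130]; [918, 130, 18]; [130, 18, 6]]·[a, b, c]ᵀ = [-9140, -1156, -161]ᵀ.
Row-reducing yields a = -55637/56380, b = -112729/56380, c = 7698/14095.

a = -0.987, b = -1.999, c = 0.546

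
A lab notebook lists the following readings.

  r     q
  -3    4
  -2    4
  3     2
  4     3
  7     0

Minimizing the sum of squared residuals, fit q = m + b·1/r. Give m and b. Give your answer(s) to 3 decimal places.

The normal system AᵀA·[m, b]ᵀ = Aᵀq is [[5, -3/28]; [-3/28, 3917/7056]]·[m, b]ᵀ = [13, -23/12]ᵀ.
Determinant 5·(3917/7056) − (-3/28)² = 1219/441.
m = (13·(3917/7056) − (-3/28)·(-23/12))/(1219/441) = 3092/1219; b = (5·(-23/12) − (-3/28)·13)/(1219/441) = -3612/1219.

m = 2.537, b = -2.963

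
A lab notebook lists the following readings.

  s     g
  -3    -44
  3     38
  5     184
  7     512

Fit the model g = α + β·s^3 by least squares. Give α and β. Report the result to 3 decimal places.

α = -3.199, β = 1.502

The normal system MᵀM·[α, β]ᵀ = Mᵀg is [[4, 468]; [468, 134732]]·[α, β]ᵀ = [690, 200830]ᵀ.
Determinant 4·134732 − 468² = 319904.
α = (690·134732 − 468·200830)/319904 = -2460/769; β = (4·200830 − 468·690)/319904 = 30025/19994.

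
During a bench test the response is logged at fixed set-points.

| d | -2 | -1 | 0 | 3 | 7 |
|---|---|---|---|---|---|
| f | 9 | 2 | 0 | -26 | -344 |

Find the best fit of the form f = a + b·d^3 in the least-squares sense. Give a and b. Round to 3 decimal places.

The normal equations are: 5·a + 361·b = -359;  361·a + 118443·b = -118768.
det = 5·118443 − 361² = 461894.
a = ((-359)·118443 − 361·(-118768))/461894 = 354211/461894; b = (5·(-118768) − 361·(-359))/461894 = -464241/461894.

a = 0.767, b = -1.005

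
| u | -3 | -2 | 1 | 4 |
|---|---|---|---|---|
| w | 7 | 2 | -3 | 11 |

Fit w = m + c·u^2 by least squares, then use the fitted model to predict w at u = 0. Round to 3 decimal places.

ŵ = -2.523

Compute the Gram sums: Σ1 = 4, Σu^2 = 30, Σu^2·u^2 = 354.
And Σw = 17, Σu^2·w = 244.
Normal equations: [[4, 30]; [30, 354]]·[m, c]ᵀ = [17, 244]ᵀ.
Determinant 4·354 − 30² = 516.
m = (17·354 − 30·244)/516 = -217/86; c = (4·244 − 30·17)/516 = 233/258.
At u = 0: ŵ = (-217/86)·(1) + (233/258)·(0) = -217/86.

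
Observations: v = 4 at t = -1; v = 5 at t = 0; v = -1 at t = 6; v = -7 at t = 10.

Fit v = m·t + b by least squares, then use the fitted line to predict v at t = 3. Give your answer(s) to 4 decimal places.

Forming XᵀX = [[137, 15]; [15, 4]] and Xᵀv = [-80, 1]ᵀ gives XᵀX·[m, b]ᵀ = Xᵀv.
Determinant 137·4 − 15² = 323.
m = ((-80)·4 − 15·1)/323 = -335/323; b = (137·1 − 15·(-80))/323 = 1337/323.
At t = 3: v̂ = (-335/323)·(3) + (1337/323)·(1) = 332/323.

v̂ = 1.0279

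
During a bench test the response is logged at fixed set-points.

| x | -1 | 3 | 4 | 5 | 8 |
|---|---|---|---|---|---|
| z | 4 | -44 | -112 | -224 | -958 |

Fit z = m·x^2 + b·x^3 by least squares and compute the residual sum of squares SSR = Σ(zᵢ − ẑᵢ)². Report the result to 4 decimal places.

SSR = 1.6969

Normal-equation sums: Σx^2·x^2 = 5059, Σx^2·x^3 = 37159, Σx^3·x^3 = 282595.
For Mᵀz: Σx^2·z = -69096, Σx^3·z = -526856.
Δ = 5059·282595 − 37159² = 48856824.
m = ((-69096)·282595 − 37159·(-526856))/48856824 = 6407248/6107103; b = (5059·(-526856) − 37159·(-69096))/48856824 = -12228280/6107103.
Residuals: 5792884/6107103, 420644/678567, -1300528/2035701, 362728/6107103, 210814/6107103; SSR = 10363036/6107103.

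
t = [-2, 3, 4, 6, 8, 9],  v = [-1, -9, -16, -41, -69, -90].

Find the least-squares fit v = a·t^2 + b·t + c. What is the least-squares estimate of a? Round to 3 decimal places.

a = -1.076

Sums needed: Σt^2·t^2 = 12306, Σt^2·t = 1540, Σt^2 = 210, Σt·t = 210, Σt = 28, Σ1 = 6.
Moment sums: Σt^2·v = -13523, Σt·v = -1697, Σv = -226.
Normal equations: [[12306, 1540, 210]; [1540, 210, 28]; [210, 28, 6]]·[a, b, c]ᵀ = [-13523, -1697, -226]ᵀ.
Inverting the 3×3 Gram matrix, [a, b, c]ᵀ = [-18341/17052, -1433/2842, 5681/2436]ᵀ.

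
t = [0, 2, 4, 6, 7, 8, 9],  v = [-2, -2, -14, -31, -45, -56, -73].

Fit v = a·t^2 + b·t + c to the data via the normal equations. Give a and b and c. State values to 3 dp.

With design matrix M, MᵀM = [[14626, 1872, 250]; [1872, 250, 36]; [250, 36, 7]] and Mᵀv = [-13050, -1666, -223]ᵀ.
Inverting the 3×3 Gram matrix, [a, b, c]ᵀ = [-44588/45129, 13943/15043, -60373/45129]ᵀ.

a = -0.988, b = 0.927, c = -1.338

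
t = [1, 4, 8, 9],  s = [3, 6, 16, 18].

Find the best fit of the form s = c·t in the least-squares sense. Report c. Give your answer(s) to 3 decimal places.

AᵀA·[c]ᵀ = Aᵀs reads: 162·c = 317.
c = 317/162 = 1.95679.

c = 1.957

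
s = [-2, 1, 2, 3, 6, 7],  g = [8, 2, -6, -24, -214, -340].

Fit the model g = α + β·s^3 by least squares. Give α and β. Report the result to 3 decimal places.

α = 1.904, β = -0.997

Normal-equation sums: Σ1 = 6, Σs^3 = 587, Σs^3·s^3 = 165163.
For Aᵀg: Σg = -574, Σs^3·g = -163602.
AᵀA·[α, β]ᵀ = Aᵀg becomes [[6, 587]; [587, 165163]]·[α, β]ᵀ = [-574, -163602]ᵀ.
Determinant 6·165163 − 587² = 646409.
α = ((-574)·165163 − 587·(-163602))/646409 = 1230812/646409; β = (6·(-163602) − 587·(-574))/646409 = -644674/646409.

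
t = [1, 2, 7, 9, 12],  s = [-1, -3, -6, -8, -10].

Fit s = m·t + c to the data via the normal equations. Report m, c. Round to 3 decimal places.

Compute the Gram sums: Σt·t = 279, Σt = 31, Σ1 = 5.
Moment sums: Σt·s = -241, Σs = -28.
det = 279·5 − 31² = 434.
m = ((-241)·5 − 31·(-28))/434 = -337/434; c = (279·(-28) − 31·(-241))/434 = -11/14.

m = -0.776, c = -0.786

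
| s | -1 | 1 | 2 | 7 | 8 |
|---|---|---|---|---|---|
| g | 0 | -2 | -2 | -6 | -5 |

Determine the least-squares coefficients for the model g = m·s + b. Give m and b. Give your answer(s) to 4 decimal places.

Normal-equation sums: Σs·s = 119, Σs = 17, Σ1 = 5.
And Σs·g = -88, Σg = -15.
Normal equations: [[119, 17]; [17, 5]]·[m, b]ᵀ = [-88, -15]ᵀ.
Δ = 119·5 − 17² = 306.
m = ((-88)·5 − 17·(-15))/306 = -185/306; b = (119·(-15) − 17·(-88))/306 = -17/18.

m = -0.6046, b = -0.9444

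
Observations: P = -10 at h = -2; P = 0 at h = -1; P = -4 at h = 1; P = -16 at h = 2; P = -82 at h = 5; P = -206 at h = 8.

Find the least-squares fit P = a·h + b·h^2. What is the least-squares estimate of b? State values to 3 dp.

b = -3.043

Sums needed: Σh·h = 99, Σh·h^2 = 637, Σh^2·h^2 = 4755.
For AᵀP: Σh·P = -2074, Σh^2·P = -15342.
AᵀA·[a, b]ᵀ = AᵀP becomes [[99, 637]; [637, 4755]]·[a, b]ᵀ = [-2074, -15342]ᵀ.
Eliminating b: 4755·(row 1) − 637·(row 2) gives 64976·a = 4755·(-2074) − 637·(-15342) = -89016, so a = -11127/8122.
Then b = ((-15342) − 637·(-11127/8122))/4755 = -24715/8122.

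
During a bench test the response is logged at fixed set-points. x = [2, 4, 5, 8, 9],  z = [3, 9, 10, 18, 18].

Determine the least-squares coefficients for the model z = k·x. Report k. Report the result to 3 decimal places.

Forming AᵀA = [[190]] and Aᵀz = [398]ᵀ gives AᵀA·[k]ᵀ = Aᵀz.
k = 398/190 = 2.09474.

k = 2.095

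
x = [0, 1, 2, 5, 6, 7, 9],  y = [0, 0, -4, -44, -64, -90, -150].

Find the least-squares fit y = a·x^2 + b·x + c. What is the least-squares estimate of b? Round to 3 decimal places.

b = 1.094

Normal-equation sums: Σx^2·x^2 = 10900, Σx^2·x = 1422, Σx^2 = 196, Σx·x = 196, Σx = 30, Σ1 = 7.
Right-hand side: Σx^2·y = -19980, Σx·y = -2592, Σy = -352.
Inverting the 3×3 Gram matrix, [a, b, c]ᵀ = [-91160/45849, 16714/15283, 32036/45849]ᵀ.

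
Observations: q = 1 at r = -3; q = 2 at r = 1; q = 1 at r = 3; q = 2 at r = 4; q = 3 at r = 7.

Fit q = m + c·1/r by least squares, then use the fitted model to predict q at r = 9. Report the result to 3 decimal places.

q̂ = 1.723

Setting ∂/∂m … = 0 gives: 5·m + (39/28)·c = 9;  (39/28)·m + (9209/7056)·c = 41/14.
det = 5·(9209/7056) − (39/28)² = 8089/1764.
m = (9·(9209/7056) − (39/28)·(41/14))/(8089/1764) = 54099/32356; c = (5·(41/14) − (39/28)·9)/(8089/1764) = 3717/8089.
At r = 9: q̂ = (54099/32356)·(1) + (3717/8089)·(1/9) = 55751/32356.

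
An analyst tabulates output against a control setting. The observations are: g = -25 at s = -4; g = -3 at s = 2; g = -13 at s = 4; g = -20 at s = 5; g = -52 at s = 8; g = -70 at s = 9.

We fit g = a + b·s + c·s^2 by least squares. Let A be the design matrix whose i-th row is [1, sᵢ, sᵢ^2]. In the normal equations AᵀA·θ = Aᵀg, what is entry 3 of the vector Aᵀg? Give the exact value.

Entry 3 ↔ basis s^2, so (Aᵀg)_{3} = Σᵢ (s^2)·gᵢ = (16)·(-25) + (4)·(-3) + (16)·(-13) + (25)·(-20) + (64)·(-52) + (81)·(-70) = -10118.

-10118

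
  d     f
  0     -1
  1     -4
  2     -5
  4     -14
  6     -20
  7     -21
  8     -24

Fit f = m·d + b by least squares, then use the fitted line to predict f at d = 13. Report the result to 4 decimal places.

f̂ = -39.5591

Forming AᵀA = [[170, 28]; [28, 7]] and Aᵀf = [-529, -89]ᵀ gives AᵀA·[m, b]ᵀ = Aᵀf.
Determinant 170·7 − 28² = 406.
m = ((-529)·7 − 28·(-89))/406 = -173/58; b = (170·(-89) − 28·(-529))/406 = -159/203.
At d = 13: f̂ = (-173/58)·(13) + (-159/203)·(1) = -16061/406.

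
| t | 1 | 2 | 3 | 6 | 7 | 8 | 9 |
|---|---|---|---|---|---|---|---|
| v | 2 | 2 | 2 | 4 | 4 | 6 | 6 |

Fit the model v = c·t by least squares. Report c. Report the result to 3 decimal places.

From the data, Σt·t = 244.
Right-hand side: Σt·v = 166.
So AᵀA·[c]ᵀ = Aᵀv: [[244]]·[c]ᵀ = [166]ᵀ.
Hence c = 166 / 244 ≈ 0.680328.

c = 0.680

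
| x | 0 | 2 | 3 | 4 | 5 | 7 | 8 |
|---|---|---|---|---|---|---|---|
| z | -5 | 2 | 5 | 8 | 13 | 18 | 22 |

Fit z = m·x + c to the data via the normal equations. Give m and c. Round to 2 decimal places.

m = 3.35, c = -4.88

Compute the Gram sums: Σx·x = 167, Σx = 29, Σ1 = 7.
Moment sums: Σx·z = 418, Σz = 63.
Normal equations: [[167, 29]; [29, 7]]·[m, c]ᵀ = [418, 63]ᵀ.
Eliminating c: 7·(row 1) − 29·(row 2) gives 328·m = 7·418 − 29·63 = 1099, so m = 1099/328.
Then c = (63 − 29·(1099/328))/7 = -1601/328.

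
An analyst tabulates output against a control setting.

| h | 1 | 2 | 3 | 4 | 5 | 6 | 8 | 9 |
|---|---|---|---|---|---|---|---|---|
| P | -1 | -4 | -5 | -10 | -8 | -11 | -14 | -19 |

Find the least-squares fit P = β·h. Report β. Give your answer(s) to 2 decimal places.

The normal system AᵀA·[β]ᵀ = AᵀP is [[236]]·[β]ᵀ = [-453]ᵀ.
Hence β = -453 / 236 ≈ -1.91949.

β = -1.92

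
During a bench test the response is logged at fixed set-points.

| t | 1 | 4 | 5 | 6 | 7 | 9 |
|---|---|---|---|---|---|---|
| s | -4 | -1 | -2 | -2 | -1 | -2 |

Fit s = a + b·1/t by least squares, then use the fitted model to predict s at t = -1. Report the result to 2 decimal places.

The normal system XᵀX·[a, b]ᵀ = Xᵀs is [[6, 2357/1260]; [2357/1260, 1846429/1587600]]·[a, b]ᵀ = [-12, -6739/1260]ᵀ.
Determinant 6·(1846429/1587600) − (2357/1260)² = 220925/63504.
a = ((-12)·(1846429/1587600) − (2357/1260)·(-6739/1260))/(220925/63504) = -250933/220925; b = (6·(-6739/1260) − (2357/1260)·(-12))/(220925/63504) = -122472/44185.
At t = -1: ŝ = (-250933/220925)·(1) + (-122472/44185)·(-1) = 361427/220925.

ŝ = 1.64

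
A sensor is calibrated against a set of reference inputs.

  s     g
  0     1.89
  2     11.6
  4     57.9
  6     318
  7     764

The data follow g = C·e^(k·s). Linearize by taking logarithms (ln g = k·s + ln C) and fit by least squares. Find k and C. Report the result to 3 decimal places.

k = 0.851, C = 1.968

Linearized form: ln g = k·s + ln C. From the 5 transformed points,
Σs = 19.0000, Σ(s)² = 105.0000, Σln g = 19.5469, Σs·ln g = 102.1792.
Equations: 105.0000·k + 19.0000·ln C = 102.1792;  19.0000·k + 5·ln C = 19.5469.
Slope k = (n·Σs·ln g − Σs·Σln g)/(n·Σ(s)² − (Σs)²) = (5·102.1792 − 19.0000·19.5469)/164.0000 = 0.85064; ln C = (Σln g − k·Σs)/n = 0.67697, so C = exp(0.67697) = 1.96790.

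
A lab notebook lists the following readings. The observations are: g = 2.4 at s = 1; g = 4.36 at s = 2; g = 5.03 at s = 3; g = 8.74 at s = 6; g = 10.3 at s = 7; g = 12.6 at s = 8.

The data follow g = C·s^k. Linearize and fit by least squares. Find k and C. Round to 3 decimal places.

k = 0.756, C = 2.396

With ln gᵢ as the transformed response and ln sᵢ as the regressor:
AᵀA = [[13.0084, 7.6089]; [7.6089, 6]], rhs = [16.4866, 10.9971]ᵀ  (here Σln s = 7.6089, Σ(ln s)² = 13.0084, Σln g = 10.9971, Σln s·ln g = 16.4866).
Slope k = (n·Σln s·ln g − Σln s·Σln g)/(n·Σ(ln s)² − (Σln s)²) = (6·16.4866 − 7.6089·10.9971)/20.1558 = 0.75629; ln C = (Σln g − k·Σln s)/n = 0.87376, so C = exp(0.87376) = 2.39590.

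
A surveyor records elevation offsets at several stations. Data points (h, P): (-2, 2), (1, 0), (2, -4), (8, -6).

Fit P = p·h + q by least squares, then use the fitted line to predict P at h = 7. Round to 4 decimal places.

From the data, Σh·h = 73, Σh = 9, Σ1 = 4.
Right-hand side: Σh·P = -60, ΣP = -8.
Eliminating q: 4·(row 1) − 9·(row 2) gives 211·p = 4·(-60) − 9·(-8) = -168, so p = -168/211.
Then q = ((-8) − 9·(-168/211))/4 = -44/211.
At h = 7: P̂ = (-168/211)·(7) + (-44/211)·(1) = -1220/211.

P̂ = -5.7820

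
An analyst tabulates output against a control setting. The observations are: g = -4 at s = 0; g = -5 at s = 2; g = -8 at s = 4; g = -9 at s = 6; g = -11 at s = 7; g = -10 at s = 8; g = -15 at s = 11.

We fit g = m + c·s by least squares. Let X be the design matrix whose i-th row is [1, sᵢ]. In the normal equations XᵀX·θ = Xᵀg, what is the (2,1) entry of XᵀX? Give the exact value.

Row 2 ↔ basis s, column 1 ↔ basis 1, so (XᵀX)_{2,1} = Σᵢ s = (0)·(1) + (2)·(1) + (4)·(1) + (6)·(1) + (7)·(1) + (8)·(1) + (11)·(1) = 38.

38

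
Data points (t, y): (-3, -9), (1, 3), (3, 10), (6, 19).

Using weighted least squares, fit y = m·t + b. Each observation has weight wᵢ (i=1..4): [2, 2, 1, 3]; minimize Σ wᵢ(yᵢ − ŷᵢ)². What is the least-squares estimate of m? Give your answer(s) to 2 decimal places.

m = 3.12

AᵀWA·[m, b]ᵀ = AᵀWy reads: 137·m + 17·b = 432;  17·m + 8·b = 55.
Eliminating b: 8·(row 1) − 17·(row 2) gives 807·m = 8·432 − 17·55 = 2521, so m = 2521/807.
Then b = (55 − 17·(2521/807))/8 = 191/807.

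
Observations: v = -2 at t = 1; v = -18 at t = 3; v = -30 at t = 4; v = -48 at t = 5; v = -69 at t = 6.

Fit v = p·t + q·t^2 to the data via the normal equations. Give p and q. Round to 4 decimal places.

p = -0.1046, q = -1.8958

With design matrix X, XᵀX = [[87, 433]; [433, 2259]] and Xᵀv = [-830, -4328]ᵀ.
Eliminating q: 2259·(row 1) − 433·(row 2) gives 9044·p = 2259·(-830) − 433·(-4328) = -946, so p = -473/4522.
Then q = ((-4328) − 433·(-473/4522))/2259 = -8573/4522.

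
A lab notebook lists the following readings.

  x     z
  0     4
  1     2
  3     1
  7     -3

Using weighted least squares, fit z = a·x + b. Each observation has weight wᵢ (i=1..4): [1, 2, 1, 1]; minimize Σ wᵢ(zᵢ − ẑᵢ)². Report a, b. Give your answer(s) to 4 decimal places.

With design matrix A, AᵀWA = [[60, 12]; [12, 5]] and AᵀWz = [-14, 6]ᵀ.
Eliminating b: 5·(row 1) − 12·(row 2) gives 156·a = 5·(-14) − 12·6 = -142, so a = -71/78.
Then b = (6 − 12·(-71/78))/5 = 44/13.

a = -0.9103, b = 3.3846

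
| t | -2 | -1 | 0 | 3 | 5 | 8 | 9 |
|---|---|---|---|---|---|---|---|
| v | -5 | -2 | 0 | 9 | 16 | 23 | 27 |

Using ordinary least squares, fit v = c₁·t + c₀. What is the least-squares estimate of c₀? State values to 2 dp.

c₀ = 0.62

Setting ∂/∂c₁ … = 0 gives: 184·c₁ + 22·c₀ = 546;  22·c₁ + 7·c₀ = 68.
Determinant 184·7 − 22² = 804.
c₁ = (546·7 − 22·68)/804 = 1163/402; c₀ = (184·68 − 22·546)/804 = 125/201.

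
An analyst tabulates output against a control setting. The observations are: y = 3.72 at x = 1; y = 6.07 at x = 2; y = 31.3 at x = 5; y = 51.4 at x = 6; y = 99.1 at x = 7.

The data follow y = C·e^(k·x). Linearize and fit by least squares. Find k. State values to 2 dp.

k = 0.54

Let Y = ln y. Fitting Y = k·x + ln C by least squares:
XᵀX = [[115.0000, 21.0000]; [21.0000, 5]], rhs = [77.9493, 15.0965]ᵀ  (here Σx = 21.0000, Σ(x)² = 115.0000, Σln y = 15.0965, Σx·ln y = 77.9493).
Δ = 115.0000·5 − (21.0000)² = 134.0000; k = (77.9493·5 − 21.0000·15.0965)/134.0000 = 0.54269, ln C = (115.0000·15.0965 − 21.0000·77.9493)/134.0000 = 0.73999.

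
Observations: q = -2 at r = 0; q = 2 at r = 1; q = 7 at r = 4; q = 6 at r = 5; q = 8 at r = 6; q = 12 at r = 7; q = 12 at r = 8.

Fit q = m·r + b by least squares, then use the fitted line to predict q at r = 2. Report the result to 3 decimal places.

q̂ = 2.418

Entries of XᵀX: Σr·r = 191, Σr = 31, Σ1 = 7.
Moment sums: Σr·q = 288, Σq = 45.
Δ = 191·7 − 31² = 376.
m = (288·7 − 31·45)/376 = 621/376; b = (191·45 − 31·288)/376 = -333/376.
At r = 2: q̂ = (621/376)·(2) + (-333/376)·(1) = 909/376.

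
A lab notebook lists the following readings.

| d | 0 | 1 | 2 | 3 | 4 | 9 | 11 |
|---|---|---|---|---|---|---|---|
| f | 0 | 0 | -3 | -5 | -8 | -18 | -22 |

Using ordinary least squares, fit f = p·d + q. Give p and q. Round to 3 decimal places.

AᵀA·[p, q]ᵀ = Aᵀf reads: 232·p + 30·q = -457;  30·p + 7·q = -56.
(Σd·d = 232, Σd = 30, Σ1 = 7, Σd·f = -457, Σf = -56.)
Eliminating q: 7·(row 1) − 30·(row 2) gives 724·p = 7·(-457) − 30·(-56) = -1519, so p = -1519/724.
Then q = ((-56) − 30·(-1519/724))/7 = 359/362.

p = -2.098, q = 0.992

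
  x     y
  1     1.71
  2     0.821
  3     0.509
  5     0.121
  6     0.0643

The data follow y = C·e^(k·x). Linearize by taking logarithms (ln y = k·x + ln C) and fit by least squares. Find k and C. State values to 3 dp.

k = -0.654, C = 3.275

Linearized form: ln y = k·x + ln C. From the 5 transformed points,
Sums: Σx = 17.0000, Σ(x)² = 75.0000, Σln y = -5.1922, Σx·ln y = -28.9089.
Normal system: [[75.0000, 17.0000]; [17.0000, 5]]·[k, ln C]ᵀ = [-28.9089, -5.1922]ᵀ.
Δ = 75.0000·5 − (17.0000)² = 86.0000; k = (-28.9089·5 − 17.0000·-5.1922)/86.0000 = -0.65438, ln C = (75.0000·-5.1922 − 17.0000·-28.9089)/86.0000 = 1.18646, so C = exp(1.18646) = 3.27547.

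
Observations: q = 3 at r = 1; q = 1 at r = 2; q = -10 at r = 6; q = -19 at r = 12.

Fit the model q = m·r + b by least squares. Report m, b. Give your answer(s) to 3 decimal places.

m = -2.030, b = 4.408

Entries of MᵀM: Σr·r = 185, Σr = 21, Σ1 = 4.
Moment sums: Σr·q = -283, Σq = -25.
Normal equations: [[185, 21]; [21, 4]]·[m, b]ᵀ = [-283, -25]ᵀ.
Determinant 185·4 − 21² = 299.
m = ((-283)·4 − 21·(-25))/299 = -607/299; b = (185·(-25) − 21·(-283))/299 = 1318/299.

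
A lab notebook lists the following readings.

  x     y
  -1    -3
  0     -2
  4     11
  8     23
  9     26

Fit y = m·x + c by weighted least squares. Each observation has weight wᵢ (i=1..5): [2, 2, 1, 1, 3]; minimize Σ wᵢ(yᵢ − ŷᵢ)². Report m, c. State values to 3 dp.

Normal-equation sums: Σwᵢ·x·x = 325, Σwᵢ·x = 37, Σwᵢ·1 = 9.
Moment sums: Σwᵢ·x·y = 936, Σwᵢ·y = 102.
Normal equations: [[325, 37]; [37, 9]]·[m, c]ᵀ = [936, 102]ᵀ.
det = 325·9 − 37² = 1556.
m = (936·9 − 37·102)/1556 = 2325/778; c = (325·102 − 37·936)/1556 = -741/778.

m = 2.988, c = -0.952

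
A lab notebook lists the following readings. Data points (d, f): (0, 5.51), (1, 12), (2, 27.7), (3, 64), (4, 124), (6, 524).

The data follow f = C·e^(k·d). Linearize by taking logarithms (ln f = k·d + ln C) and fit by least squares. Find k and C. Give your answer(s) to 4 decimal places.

With ln fᵢ as the transformed response and dᵢ as the regressor:
AᵀA = [[66.0000, 16.0000]; [16.0000, 6]], rhs = [78.4545, 22.7536]ᵀ  (here Σd = 16.0000, Σ(d)² = 66.0000, Σln f = 22.7536, Σd·ln f = 78.4545).
Solving (det = 140.0000): k = 0.76193, ln C = 1.76045, so C = exp(1.76045) = 5.81505.

k = 0.7619, C = 5.8151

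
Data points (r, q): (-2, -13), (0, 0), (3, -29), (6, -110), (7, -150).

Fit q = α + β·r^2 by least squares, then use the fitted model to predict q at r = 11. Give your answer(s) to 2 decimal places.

Sums needed: Σ1 = 5, Σr^2 = 98, Σr^2·r^2 = 3794.
For Aᵀq: Σq = -302, Σr^2·q = -11623.
So AᵀA·[α, β]ᵀ = Aᵀq: [[5, 98]; [98, 3794]]·[α, β]ᵀ = [-302, -11623]ᵀ.
Eliminating β: 3794·(row 1) − 98·(row 2) gives 9366·α = 3794·(-302) − 98·(-11623) = -6734, so α = -481/669.
Then β = ((-11623) − 98·(-481/669))/3794 = -28519/9366.
At r = 11: q̂ = (-481/669)·(1) + (-28519/9366)·(121) = -1152511/3122.

q̂ = -369.16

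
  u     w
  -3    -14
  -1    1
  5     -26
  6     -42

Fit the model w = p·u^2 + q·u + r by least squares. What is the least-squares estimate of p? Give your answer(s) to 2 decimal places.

p = -1.53

With design matrix X, XᵀX = [[2003, 313, 71]; [313, 71, 7]; [71, 7, 4]] and Xᵀw = [-2287, -341, -81]ᵀ.
Row-reducing yields p = -273/178, q = 1367/890, r = 1907/445.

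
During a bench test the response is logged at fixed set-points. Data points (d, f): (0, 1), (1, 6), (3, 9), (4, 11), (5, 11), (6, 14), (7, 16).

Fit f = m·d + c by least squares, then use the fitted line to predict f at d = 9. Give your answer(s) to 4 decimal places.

f̂ = 19.8261

Setting ∂/∂m … = 0 gives: 136·m + 26·c = 328;  26·m + 7·c = 68.
(Σd·d = 136, Σd = 26, Σ1 = 7, Σd·f = 328, Σf = 68.)
det = 136·7 − 26² = 276.
m = (328·7 − 26·68)/276 = 44/23; c = (136·68 − 26·328)/276 = 60/23.
At d = 9: f̂ = (44/23)·(9) + (60/23)·(1) = 456/23.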